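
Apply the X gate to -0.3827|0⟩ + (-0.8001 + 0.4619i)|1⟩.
(-0.8001 + 0.4619i)|0⟩ - 0.3827|1⟩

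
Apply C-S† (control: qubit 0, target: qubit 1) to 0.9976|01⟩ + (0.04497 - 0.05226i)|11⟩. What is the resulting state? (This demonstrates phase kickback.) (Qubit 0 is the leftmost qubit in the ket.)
0.9976|01⟩ + (-0.05226 - 0.04497i)|11⟩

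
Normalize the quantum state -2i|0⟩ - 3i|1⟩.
-0.5547i|0⟩ - 0.8321i|1⟩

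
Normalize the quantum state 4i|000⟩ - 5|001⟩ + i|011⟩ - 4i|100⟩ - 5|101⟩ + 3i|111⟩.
0.417i|000⟩ - 0.5213|001⟩ + 0.1043i|011⟩ - 0.417i|100⟩ - 0.5213|101⟩ + 0.3128i|111⟩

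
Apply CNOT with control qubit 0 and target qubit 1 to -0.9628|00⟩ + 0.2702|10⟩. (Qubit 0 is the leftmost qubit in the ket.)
-0.9628|00⟩ + 0.2702|11⟩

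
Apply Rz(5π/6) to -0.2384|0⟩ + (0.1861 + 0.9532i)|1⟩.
(-0.0617 + 0.2303i)|0⟩ + (-0.8726 + 0.4265i)|1⟩

Rz(5π/6) = [[e^(−iθ/2), 0], [0, e^(iθ/2)]] with e^(±iθ/2) = cos(θ/2) ± i·sin(θ/2); θ = 5π/6, cos(θ/2) ≈ 0.258819, sin(θ/2) ≈ 0.965926.
With a = amp(|0⟩) = -0.2384 and b = amp(|1⟩) = (0.1861 + 0.9532i):
new amp(|0⟩) = (0.258819 - 0.965926i)·a = (-0.0617 + 0.2303i)
new amp(|1⟩) = (0.258819 + 0.965926i)·b = (-0.8726 + 0.4265i)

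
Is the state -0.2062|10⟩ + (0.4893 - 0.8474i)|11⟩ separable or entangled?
Separable

Writing the state as a|00⟩ + b|01⟩ + c|10⟩ + d|11⟩, it is a product state iff ad − bc = 0.
Here (a, b, c, d) = (0, 0, -0.2062, (0.4893 - 0.8474i)): ad − bc = (0)(0.4893 - 0.8474i) − (0)(-0.2062) = 0, so the state is separable.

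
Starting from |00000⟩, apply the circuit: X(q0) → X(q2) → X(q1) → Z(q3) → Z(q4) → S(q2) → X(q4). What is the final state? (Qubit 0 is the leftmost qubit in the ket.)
i|11101⟩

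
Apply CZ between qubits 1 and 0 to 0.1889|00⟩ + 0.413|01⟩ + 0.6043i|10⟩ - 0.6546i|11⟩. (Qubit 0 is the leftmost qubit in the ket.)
0.1889|00⟩ + 0.413|01⟩ + 0.6043i|10⟩ + 0.6546i|11⟩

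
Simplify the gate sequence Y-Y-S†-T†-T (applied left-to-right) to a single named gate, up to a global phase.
S†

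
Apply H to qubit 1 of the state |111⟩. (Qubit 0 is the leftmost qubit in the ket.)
1/√2|101⟩ - 1/√2|111⟩

H on qubit 1 mixes each pair of kets that differ only in qubit 1: amplitudes (a, b) of (|…0…⟩, |…1…⟩) become ((a + b)/√2, (a − b)/√2). Kets absent from the input have amplitude 0.
(|101⟩, |111⟩): (a, b) = (0, 1) → (1/√2, -1/√2)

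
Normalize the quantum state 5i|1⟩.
i|1⟩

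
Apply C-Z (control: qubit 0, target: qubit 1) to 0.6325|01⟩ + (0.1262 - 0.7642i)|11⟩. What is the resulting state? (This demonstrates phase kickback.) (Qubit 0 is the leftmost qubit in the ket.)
0.6325|01⟩ + (-0.1262 + 0.7642i)|11⟩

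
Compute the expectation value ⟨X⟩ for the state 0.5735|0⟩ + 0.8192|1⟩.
0.9396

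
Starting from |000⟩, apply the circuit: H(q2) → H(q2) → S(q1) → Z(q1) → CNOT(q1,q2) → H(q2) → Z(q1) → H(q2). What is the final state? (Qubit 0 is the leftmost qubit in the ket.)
|000⟩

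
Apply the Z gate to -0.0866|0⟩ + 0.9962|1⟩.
-0.0866|0⟩ - 0.9962|1⟩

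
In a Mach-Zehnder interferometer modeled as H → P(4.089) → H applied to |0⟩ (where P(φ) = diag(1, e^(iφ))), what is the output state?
(0.2081 - 0.406i)|0⟩ + (0.7919 + 0.406i)|1⟩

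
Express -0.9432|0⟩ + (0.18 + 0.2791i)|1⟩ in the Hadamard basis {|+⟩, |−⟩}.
(-0.5397 + 0.1974i)|+⟩ + (-0.7942 - 0.1974i)|−⟩

With |ψ⟩ = α|0⟩ + β|1⟩, the Hadamard-basis coefficients are ⟨+|ψ⟩ = (α + β)/√2 and ⟨−|ψ⟩ = (α − β)/√2.
Here α = -0.9432, β = (0.18 + 0.2791i): (α + β)/√2 = (-0.5397 + 0.1974i), (α − β)/√2 = (-0.7942 - 0.1974i).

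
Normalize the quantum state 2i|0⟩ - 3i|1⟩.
0.5547i|0⟩ - 0.8321i|1⟩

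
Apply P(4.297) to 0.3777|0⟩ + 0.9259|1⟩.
0.3777|0⟩ + (-0.3736 - 0.8472i)|1⟩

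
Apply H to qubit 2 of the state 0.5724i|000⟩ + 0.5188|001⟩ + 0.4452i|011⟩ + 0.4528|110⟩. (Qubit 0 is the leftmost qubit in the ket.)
(0.3668 + 0.4047i)|000⟩ + (-0.3668 + 0.4047i)|001⟩ + 0.3148i|010⟩ - 0.3148i|011⟩ + 0.3202|110⟩ + 0.3202|111⟩

H on qubit 2 mixes each pair of kets that differ only in qubit 2: amplitudes (a, b) of (|…0…⟩, |…1…⟩) become ((a + b)/√2, (a − b)/√2). Kets absent from the input have amplitude 0.
(|000⟩, |001⟩): (a, b) = (0.5724i, 0.5188) → ((0.3668 + 0.4047i), (-0.3668 + 0.4047i))
(|010⟩, |011⟩): (a, b) = (0, 0.4452i) → (0.3148i, -0.3148i)
(|110⟩, |111⟩): (a, b) = (0.4528, 0) → (0.3202, 0.3202)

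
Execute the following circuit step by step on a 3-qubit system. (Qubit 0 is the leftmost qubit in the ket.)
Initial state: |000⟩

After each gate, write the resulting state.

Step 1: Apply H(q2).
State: 1/√2|000⟩ + 1/√2|001⟩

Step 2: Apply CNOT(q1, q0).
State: 1/√2|000⟩ + 1/√2|001⟩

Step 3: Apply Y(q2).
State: -(1/√2)i|000⟩ + (1/√2)i|001⟩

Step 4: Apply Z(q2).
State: -(1/√2)i|000⟩ - (1/√2)i|001⟩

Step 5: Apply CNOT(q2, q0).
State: -(1/√2)i|000⟩ - (1/√2)i|101⟩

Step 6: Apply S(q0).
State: -(1/√2)i|000⟩ + 1/√2|101⟩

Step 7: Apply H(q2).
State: -(1/2)i|000⟩ - (1/2)i|001⟩ + 1/2|100⟩ - 1/2|101⟩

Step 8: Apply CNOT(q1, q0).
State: -(1/2)i|000⟩ - (1/2)i|001⟩ + 1/2|100⟩ - 1/2|101⟩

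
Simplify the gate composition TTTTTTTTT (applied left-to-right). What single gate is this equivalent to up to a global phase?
T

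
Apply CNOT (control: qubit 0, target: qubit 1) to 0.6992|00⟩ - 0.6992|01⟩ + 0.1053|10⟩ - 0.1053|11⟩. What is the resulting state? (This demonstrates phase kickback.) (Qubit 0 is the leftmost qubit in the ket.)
0.6992|00⟩ - 0.6992|01⟩ - 0.1053|10⟩ + 0.1053|11⟩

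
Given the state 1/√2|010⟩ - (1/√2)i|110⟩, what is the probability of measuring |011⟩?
0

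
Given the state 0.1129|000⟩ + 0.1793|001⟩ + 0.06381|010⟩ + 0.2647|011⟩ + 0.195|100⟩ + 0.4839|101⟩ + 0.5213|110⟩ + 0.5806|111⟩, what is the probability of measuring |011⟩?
0.07007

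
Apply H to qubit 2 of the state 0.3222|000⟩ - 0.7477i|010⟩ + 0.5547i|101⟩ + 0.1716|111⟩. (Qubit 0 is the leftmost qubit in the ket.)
0.2278|000⟩ + 0.2278|001⟩ - 0.5287i|010⟩ - 0.5287i|011⟩ + 0.3922i|100⟩ - 0.3922i|101⟩ + 0.1213|110⟩ - 0.1213|111⟩

H on qubit 2 mixes each pair of kets that differ only in qubit 2: amplitudes (a, b) of (|…0…⟩, |…1…⟩) become ((a + b)/√2, (a − b)/√2). Kets absent from the input have amplitude 0.
(|000⟩, |001⟩): (a, b) = (0.3222, 0) → (0.2278, 0.2278)
(|010⟩, |011⟩): (a, b) = (-0.7477i, 0) → (-0.5287i, -0.5287i)
(|100⟩, |101⟩): (a, b) = (0, 0.5547i) → (0.3922i, -0.3922i)
(|110⟩, |111⟩): (a, b) = (0, 0.1716) → (0.1213, -0.1213)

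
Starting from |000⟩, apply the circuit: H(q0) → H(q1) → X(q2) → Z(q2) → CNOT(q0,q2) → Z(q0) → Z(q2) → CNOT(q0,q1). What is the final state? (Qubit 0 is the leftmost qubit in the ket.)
1/2|001⟩ + 1/2|011⟩ + 1/2|100⟩ + 1/2|110⟩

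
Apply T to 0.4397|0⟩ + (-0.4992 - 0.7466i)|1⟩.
0.4397|0⟩ + (0.1749 - 0.8809i)|1⟩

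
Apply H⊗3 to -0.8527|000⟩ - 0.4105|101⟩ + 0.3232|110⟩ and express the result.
-0.3323|000⟩ - 0.04207|001⟩ - 0.5609|010⟩ - 0.2706|011⟩ - 0.2706|100⟩ - 0.5609|101⟩ - 0.04207|110⟩ - 0.3323|111⟩

H⊗3 gives amp(|y⟩) = (1/2√2) Σ_x (−1)^(x·y) amp(|x⟩), where x·y is the number of positions in which both x and y have a 1.
|000⟩: (-0.8527 - 0.4105 + 0.3232)/(2√2) = -0.3323
|001⟩: (-0.8527 + 0.4105 + 0.3232)/(2√2) = -0.04207
|010⟩: (-0.8527 - 0.4105 - 0.3232)/(2√2) = -0.5609
|011⟩: (-0.8527 + 0.4105 - 0.3232)/(2√2) = -0.2706
|100⟩: (-0.8527 + 0.4105 - 0.3232)/(2√2) = -0.2706
|101⟩: (-0.8527 - 0.4105 - 0.3232)/(2√2) = -0.5609
|110⟩: (-0.8527 + 0.4105 + 0.3232)/(2√2) = -0.04207
|111⟩: (-0.8527 - 0.4105 + 0.3232)/(2√2) = -0.3323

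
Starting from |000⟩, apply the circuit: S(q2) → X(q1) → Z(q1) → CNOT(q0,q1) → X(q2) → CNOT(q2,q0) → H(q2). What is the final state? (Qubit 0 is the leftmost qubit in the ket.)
-1/√2|110⟩ + 1/√2|111⟩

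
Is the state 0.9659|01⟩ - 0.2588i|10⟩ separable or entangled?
Entangled

Writing the state as a|00⟩ + b|01⟩ + c|10⟩ + d|11⟩, it is a product state iff ad − bc = 0.
Here (a, b, c, d) = (0, 0.9659, -0.2588i, 0): ad − bc = (0)(0) − (0.9659)(-0.2588i) = 0.25i ≠ 0, so the state is entangled.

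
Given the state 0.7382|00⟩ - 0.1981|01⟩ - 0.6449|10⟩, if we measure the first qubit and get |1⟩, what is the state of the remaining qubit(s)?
-|0⟩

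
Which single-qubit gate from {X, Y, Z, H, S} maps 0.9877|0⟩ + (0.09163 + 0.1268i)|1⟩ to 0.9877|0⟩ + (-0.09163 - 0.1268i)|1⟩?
Z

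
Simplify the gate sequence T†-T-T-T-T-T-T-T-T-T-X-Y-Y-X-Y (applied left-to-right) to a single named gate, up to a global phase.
Y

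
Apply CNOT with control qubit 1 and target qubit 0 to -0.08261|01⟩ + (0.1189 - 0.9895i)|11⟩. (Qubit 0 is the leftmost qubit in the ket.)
(0.1189 - 0.9895i)|01⟩ - 0.08261|11⟩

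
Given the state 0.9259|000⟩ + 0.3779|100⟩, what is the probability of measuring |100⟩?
0.1428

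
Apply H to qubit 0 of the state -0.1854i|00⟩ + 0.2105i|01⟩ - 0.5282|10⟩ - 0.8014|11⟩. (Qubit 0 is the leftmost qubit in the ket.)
(-0.3735 - 0.1311i)|00⟩ + (-0.5667 + 0.1488i)|01⟩ + (0.3735 - 0.1311i)|10⟩ + (0.5667 + 0.1488i)|11⟩

H on qubit 0 mixes each pair of kets that differ only in qubit 0: amplitudes (a, b) of (|…0…⟩, |…1…⟩) become ((a + b)/√2, (a − b)/√2). Kets absent from the input have amplitude 0.
(|00⟩, |10⟩): (a, b) = (-0.1854i, -0.5282) → ((-0.3735 - 0.1311i), (0.3735 - 0.1311i))
(|01⟩, |11⟩): (a, b) = (0.2105i, -0.8014) → ((-0.5667 + 0.1488i), (0.5667 + 0.1488i))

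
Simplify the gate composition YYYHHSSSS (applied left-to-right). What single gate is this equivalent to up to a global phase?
Y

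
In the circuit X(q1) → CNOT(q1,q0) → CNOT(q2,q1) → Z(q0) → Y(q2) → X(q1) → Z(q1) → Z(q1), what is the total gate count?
8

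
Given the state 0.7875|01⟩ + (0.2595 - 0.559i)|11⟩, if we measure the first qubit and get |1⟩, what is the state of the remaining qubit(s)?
(0.4211 - 0.907i)|1⟩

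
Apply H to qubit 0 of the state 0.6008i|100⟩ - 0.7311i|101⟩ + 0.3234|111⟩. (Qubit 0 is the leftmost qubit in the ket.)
0.4248i|000⟩ - 0.517i|001⟩ + 0.2287|011⟩ - 0.4248i|100⟩ + 0.517i|101⟩ - 0.2287|111⟩

H on qubit 0 mixes each pair of kets that differ only in qubit 0: amplitudes (a, b) of (|…0…⟩, |…1…⟩) become ((a + b)/√2, (a − b)/√2). Kets absent from the input have amplitude 0.
(|000⟩, |100⟩): (a, b) = (0, 0.6008i) → (0.4248i, -0.4248i)
(|001⟩, |101⟩): (a, b) = (0, -0.7311i) → (-0.517i, 0.517i)
(|011⟩, |111⟩): (a, b) = (0, 0.3234) → (0.2287, -0.2287)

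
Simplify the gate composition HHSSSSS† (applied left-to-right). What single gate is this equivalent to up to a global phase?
S†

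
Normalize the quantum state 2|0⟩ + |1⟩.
0.8944|0⟩ + 1/√5|1⟩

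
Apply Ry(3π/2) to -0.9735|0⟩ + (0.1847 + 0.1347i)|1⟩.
(0.5578 - 0.09525i)|0⟩ + (-0.819 - 0.09525i)|1⟩

Ry(3π/2) = [[cos(θ/2), −sin(θ/2)], [sin(θ/2), cos(θ/2)]]; θ = 3π/2, cos(θ/2) ≈ -0.707107, sin(θ/2) ≈ 0.707107.
With a = amp(|0⟩) = -0.9735 and b = amp(|1⟩) = (0.1847 + 0.1347i):
new amp(|0⟩) = (-0.707107)·a + (-0.707107)·b = (0.5578 - 0.09525i)
new amp(|1⟩) = (0.707107)·a + (-0.707107)·b = (-0.819 - 0.09525i)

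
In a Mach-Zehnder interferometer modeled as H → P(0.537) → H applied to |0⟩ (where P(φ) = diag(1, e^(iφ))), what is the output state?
(0.9296 + 0.2558i)|0⟩ + (0.07038 - 0.2558i)|1⟩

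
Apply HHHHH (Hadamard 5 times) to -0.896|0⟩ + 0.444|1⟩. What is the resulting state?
-0.3196|0⟩ - 0.9475|1⟩

H² = I, so H^5 = H: a single Hadamard. With (a, b) = (-0.896, 0.444), H gives ((a + b)/√2, (a − b)/√2) = (-0.3196, -0.9475).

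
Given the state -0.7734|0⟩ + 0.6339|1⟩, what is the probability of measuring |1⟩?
0.4018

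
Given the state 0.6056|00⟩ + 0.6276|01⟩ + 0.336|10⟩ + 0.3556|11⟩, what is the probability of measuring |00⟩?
0.3668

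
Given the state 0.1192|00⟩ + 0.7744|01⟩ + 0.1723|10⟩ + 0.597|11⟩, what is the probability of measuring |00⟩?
0.01421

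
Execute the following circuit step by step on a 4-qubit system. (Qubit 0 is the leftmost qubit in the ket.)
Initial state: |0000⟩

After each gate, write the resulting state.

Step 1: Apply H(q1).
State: 1/√2|0000⟩ + 1/√2|0100⟩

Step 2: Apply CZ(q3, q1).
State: 1/√2|0000⟩ + 1/√2|0100⟩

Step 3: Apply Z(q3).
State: 1/√2|0000⟩ + 1/√2|0100⟩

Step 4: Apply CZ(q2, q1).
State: 1/√2|0000⟩ + 1/√2|0100⟩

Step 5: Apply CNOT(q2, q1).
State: 1/√2|0000⟩ + 1/√2|0100⟩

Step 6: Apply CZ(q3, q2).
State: 1/√2|0000⟩ + 1/√2|0100⟩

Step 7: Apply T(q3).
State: 1/√2|0000⟩ + 1/√2|0100⟩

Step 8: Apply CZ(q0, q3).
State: 1/√2|0000⟩ + 1/√2|0100⟩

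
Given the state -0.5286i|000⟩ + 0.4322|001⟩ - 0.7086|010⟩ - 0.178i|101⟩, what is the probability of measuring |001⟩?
0.1868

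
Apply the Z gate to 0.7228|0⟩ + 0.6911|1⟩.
0.7228|0⟩ - 0.6911|1⟩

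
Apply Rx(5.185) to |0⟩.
-0.853|0⟩ - 0.5219i|1⟩

Rx(5.185) = [[cos(θ/2), −i·sin(θ/2)], [−i·sin(θ/2), cos(θ/2)]]; θ = 5.185, cos(θ/2) ≈ -0.852998, sin(θ/2) ≈ 0.521913.
With a = amp(|0⟩) = 1 and b = amp(|1⟩) = 0:
new amp(|0⟩) = (-0.852998)·a + (-0.521913i)·b = -0.853
new amp(|1⟩) = (-0.521913i)·a + (-0.852998)·b = -0.5219i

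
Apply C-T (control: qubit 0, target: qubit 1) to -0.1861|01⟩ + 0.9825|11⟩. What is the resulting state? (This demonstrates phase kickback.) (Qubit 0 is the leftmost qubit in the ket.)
-0.1861|01⟩ + (0.6947 + 0.6947i)|11⟩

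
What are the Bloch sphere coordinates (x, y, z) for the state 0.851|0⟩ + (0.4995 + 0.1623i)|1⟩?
(0.8501, 0.2762, 0.4484)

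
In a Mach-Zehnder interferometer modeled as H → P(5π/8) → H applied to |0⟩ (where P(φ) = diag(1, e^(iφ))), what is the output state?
(0.3087 + 0.4619i)|0⟩ + (0.6913 - 0.4619i)|1⟩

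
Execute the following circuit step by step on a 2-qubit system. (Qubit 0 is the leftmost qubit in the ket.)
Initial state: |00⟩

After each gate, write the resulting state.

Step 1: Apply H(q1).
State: 1/√2|00⟩ + 1/√2|01⟩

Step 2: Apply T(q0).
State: 1/√2|00⟩ + 1/√2|01⟩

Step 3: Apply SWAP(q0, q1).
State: 1/√2|00⟩ + 1/√2|10⟩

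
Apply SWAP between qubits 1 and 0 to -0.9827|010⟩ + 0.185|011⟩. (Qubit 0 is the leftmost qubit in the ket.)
-0.9827|100⟩ + 0.185|101⟩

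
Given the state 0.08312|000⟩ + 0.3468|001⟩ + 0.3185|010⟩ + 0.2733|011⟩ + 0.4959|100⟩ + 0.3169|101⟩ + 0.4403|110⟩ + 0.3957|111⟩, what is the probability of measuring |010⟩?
0.1014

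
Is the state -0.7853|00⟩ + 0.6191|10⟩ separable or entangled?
Separable

Writing the state as a|00⟩ + b|01⟩ + c|10⟩ + d|11⟩, it is a product state iff ad − bc = 0.
Here (a, b, c, d) = (-0.7853, 0, 0.6191, 0): ad − bc = (-0.7853)(0) − (0)(0.6191) = 0, so the state is separable.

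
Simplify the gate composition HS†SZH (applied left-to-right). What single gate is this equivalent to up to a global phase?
X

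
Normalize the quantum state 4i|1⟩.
i|1⟩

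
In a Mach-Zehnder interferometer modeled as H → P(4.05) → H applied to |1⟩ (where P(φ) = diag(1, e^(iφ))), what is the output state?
(0.8075 + 0.3943i)|0⟩ + (0.1925 - 0.3943i)|1⟩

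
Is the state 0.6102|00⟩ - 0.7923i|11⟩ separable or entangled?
Entangled

Writing the state as a|00⟩ + b|01⟩ + c|10⟩ + d|11⟩, it is a product state iff ad − bc = 0.
Here (a, b, c, d) = (0.6102, 0, 0, -0.7923i): ad − bc = (0.6102)(-0.7923i) − (0)(0) = -0.4835i ≠ 0, so the state is entangled.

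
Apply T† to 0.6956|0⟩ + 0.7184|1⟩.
0.6956|0⟩ + (0.508 - 0.508i)|1⟩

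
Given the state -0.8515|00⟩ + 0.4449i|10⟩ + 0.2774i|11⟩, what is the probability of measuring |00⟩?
0.7251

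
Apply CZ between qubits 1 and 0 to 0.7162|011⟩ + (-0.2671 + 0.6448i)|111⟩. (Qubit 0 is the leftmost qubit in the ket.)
0.7162|011⟩ + (0.2671 - 0.6448i)|111⟩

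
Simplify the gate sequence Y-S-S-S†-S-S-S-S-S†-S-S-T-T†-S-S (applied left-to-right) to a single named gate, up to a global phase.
Y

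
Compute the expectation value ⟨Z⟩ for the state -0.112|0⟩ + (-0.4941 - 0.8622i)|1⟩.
-0.975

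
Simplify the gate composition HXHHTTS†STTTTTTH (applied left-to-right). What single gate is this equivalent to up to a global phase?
Z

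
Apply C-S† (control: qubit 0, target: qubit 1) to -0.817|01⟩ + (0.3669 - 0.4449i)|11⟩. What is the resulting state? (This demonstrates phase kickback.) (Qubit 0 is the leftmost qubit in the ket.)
-0.817|01⟩ + (-0.4449 - 0.3669i)|11⟩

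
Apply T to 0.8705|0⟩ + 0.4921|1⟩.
0.8705|0⟩ + (0.348 + 0.348i)|1⟩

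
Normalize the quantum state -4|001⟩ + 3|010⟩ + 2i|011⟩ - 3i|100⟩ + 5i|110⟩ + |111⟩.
-1/2|001⟩ + 0.375|010⟩ + 0.25i|011⟩ - 0.375i|100⟩ + 0.625i|110⟩ + 0.125|111⟩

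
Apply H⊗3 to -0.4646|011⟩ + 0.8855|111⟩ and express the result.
0.1488|000⟩ - 0.1488|001⟩ - 0.1488|010⟩ + 0.1488|011⟩ - 0.4773|100⟩ + 0.4773|101⟩ + 0.4773|110⟩ - 0.4773|111⟩

H⊗3 gives amp(|y⟩) = (1/2√2) Σ_x (−1)^(x·y) amp(|x⟩), where x·y is the number of positions in which both x and y have a 1.
|000⟩: (-0.4646 + 0.8855)/(2√2) = 0.1488
|001⟩: (0.4646 - 0.8855)/(2√2) = -0.1488
|010⟩: (0.4646 - 0.8855)/(2√2) = -0.1488
|011⟩: (-0.4646 + 0.8855)/(2√2) = 0.1488
|100⟩: (-0.4646 - 0.8855)/(2√2) = -0.4773
|101⟩: (0.4646 + 0.8855)/(2√2) = 0.4773
|110⟩: (0.4646 + 0.8855)/(2√2) = 0.4773
|111⟩: (-0.4646 - 0.8855)/(2√2) = -0.4773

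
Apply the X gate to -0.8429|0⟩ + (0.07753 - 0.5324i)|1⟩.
(0.07753 - 0.5324i)|0⟩ - 0.8429|1⟩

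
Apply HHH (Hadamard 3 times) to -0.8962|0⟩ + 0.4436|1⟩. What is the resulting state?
-0.32|0⟩ - 0.9474|1⟩

H² = I, so H^3 = H: a single Hadamard. With (a, b) = (-0.8962, 0.4436), H gives ((a + b)/√2, (a − b)/√2) = (-0.32, -0.9474).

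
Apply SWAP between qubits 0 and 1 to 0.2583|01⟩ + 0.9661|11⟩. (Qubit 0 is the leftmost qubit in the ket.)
0.2583|10⟩ + 0.9661|11⟩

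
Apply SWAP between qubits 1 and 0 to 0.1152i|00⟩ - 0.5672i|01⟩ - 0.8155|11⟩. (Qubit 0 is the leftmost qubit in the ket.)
0.1152i|00⟩ - 0.5672i|10⟩ - 0.8155|11⟩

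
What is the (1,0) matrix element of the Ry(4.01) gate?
0.9072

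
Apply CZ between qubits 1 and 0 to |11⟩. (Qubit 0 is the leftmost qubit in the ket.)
-|11⟩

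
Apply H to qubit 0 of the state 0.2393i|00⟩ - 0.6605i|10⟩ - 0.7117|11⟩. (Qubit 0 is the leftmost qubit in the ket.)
-0.2978i|00⟩ - 0.5032|01⟩ + 0.6363i|10⟩ + 0.5032|11⟩

H on qubit 0 mixes each pair of kets that differ only in qubit 0: amplitudes (a, b) of (|…0…⟩, |…1…⟩) become ((a + b)/√2, (a − b)/√2). Kets absent from the input have amplitude 0.
(|00⟩, |10⟩): (a, b) = (0.2393i, -0.6605i) → (-0.2978i, 0.6363i)
(|01⟩, |11⟩): (a, b) = (0, -0.7117) → (-0.5032, 0.5032)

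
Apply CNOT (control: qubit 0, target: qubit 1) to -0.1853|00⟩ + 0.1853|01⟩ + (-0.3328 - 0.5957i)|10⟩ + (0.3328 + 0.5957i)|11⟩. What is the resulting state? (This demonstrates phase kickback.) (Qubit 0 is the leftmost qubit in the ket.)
-0.1853|00⟩ + 0.1853|01⟩ + (0.3328 + 0.5957i)|10⟩ + (-0.3328 - 0.5957i)|11⟩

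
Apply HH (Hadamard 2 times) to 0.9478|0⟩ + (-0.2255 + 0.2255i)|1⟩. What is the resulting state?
0.9478|0⟩ + (-0.2255 + 0.2255i)|1⟩

H² = I, so an even number of Hadamards cancels: H^2 = I and the state is unchanged.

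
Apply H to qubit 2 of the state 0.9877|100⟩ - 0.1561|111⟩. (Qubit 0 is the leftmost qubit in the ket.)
0.6984|100⟩ + 0.6984|101⟩ - 0.1104|110⟩ + 0.1104|111⟩

H on qubit 2 mixes each pair of kets that differ only in qubit 2: amplitudes (a, b) of (|…0…⟩, |…1…⟩) become ((a + b)/√2, (a − b)/√2). Kets absent from the input have amplitude 0.
(|100⟩, |101⟩): (a, b) = (0.9877, 0) → (0.6984, 0.6984)
(|110⟩, |111⟩): (a, b) = (0, -0.1561) → (-0.1104, 0.1104)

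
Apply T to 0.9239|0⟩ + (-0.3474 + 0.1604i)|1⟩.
0.9239|0⟩ + (-0.3591 - 0.1322i)|1⟩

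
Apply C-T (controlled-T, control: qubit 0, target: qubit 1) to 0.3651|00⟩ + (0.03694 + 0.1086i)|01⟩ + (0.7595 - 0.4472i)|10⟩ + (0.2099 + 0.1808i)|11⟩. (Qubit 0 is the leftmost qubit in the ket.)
0.3651|00⟩ + (0.03694 + 0.1086i)|01⟩ + (0.7595 - 0.4472i)|10⟩ + (0.02058 + 0.2763i)|11⟩

C-T leaves the control-|0⟩ kets |00⟩, |01⟩ unchanged and applies T to qubit 1 on the control-|1⟩ pair (|10⟩, |11⟩).
T = [[1, 0], [0, (1/√2 + (1/√2)i)]].
With a = amp(|10⟩) = (0.7595 - 0.4472i) and b = amp(|11⟩) = (0.2099 + 0.1808i):
new amp(|10⟩) = (1)·a = (0.7595 - 0.4472i)
new amp(|11⟩) = (1/√2 + (1/√2)i)·b = (0.02058 + 0.2763i)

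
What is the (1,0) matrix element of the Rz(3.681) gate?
0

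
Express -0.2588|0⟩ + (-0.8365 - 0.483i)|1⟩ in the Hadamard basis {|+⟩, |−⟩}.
(-0.7745 - 0.3415i)|+⟩ + (0.4085 + 0.3415i)|−⟩

With |ψ⟩ = α|0⟩ + β|1⟩, the Hadamard-basis coefficients are ⟨+|ψ⟩ = (α + β)/√2 and ⟨−|ψ⟩ = (α − β)/√2.
Here α = -0.2588, β = (-0.8365 - 0.483i): (α + β)/√2 = (-0.7745 - 0.3415i), (α − β)/√2 = (0.4085 + 0.3415i).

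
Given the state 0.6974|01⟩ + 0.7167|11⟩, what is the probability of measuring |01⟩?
0.4864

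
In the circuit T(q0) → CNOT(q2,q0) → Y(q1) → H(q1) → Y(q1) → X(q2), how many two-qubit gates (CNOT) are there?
1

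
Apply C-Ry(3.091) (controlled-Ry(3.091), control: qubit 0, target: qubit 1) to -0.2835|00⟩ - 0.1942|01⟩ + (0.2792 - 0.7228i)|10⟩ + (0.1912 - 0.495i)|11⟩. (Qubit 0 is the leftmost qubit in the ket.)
-0.2835|00⟩ - 0.1942|01⟩ + (-0.1841 + 0.4766i)|10⟩ + (0.2839 - 0.7351i)|11⟩

C-Ry(3.091) leaves the control-|0⟩ kets |00⟩, |01⟩ unchanged and applies Ry(3.091) to qubit 1 on the control-|1⟩ pair (|10⟩, |11⟩).
Ry(3.091) = [[cos(θ/2), −sin(θ/2)], [sin(θ/2), cos(θ/2)]]; θ = 3.091, cos(θ/2) ≈ 0.0252936, sin(θ/2) ≈ 0.99968.
With a = amp(|10⟩) = (0.2792 - 0.7228i) and b = amp(|11⟩) = (0.1912 - 0.495i):
new amp(|10⟩) = (0.0252936)·a + (-0.99968)·b = (-0.1841 + 0.4766i)
new amp(|11⟩) = (0.99968)·a + (0.0252936)·b = (0.2839 - 0.7351i)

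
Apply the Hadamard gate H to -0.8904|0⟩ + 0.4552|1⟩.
-0.3077|0⟩ - 0.9515|1⟩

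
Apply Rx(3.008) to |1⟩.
-0.9978i|0⟩ + 0.06675|1⟩

Rx(3.008) = [[cos(θ/2), −i·sin(θ/2)], [−i·sin(θ/2), cos(θ/2)]]; θ = 3.008, cos(θ/2) ≈ 0.0667467, sin(θ/2) ≈ 0.99777.
With a = amp(|0⟩) = 0 and b = amp(|1⟩) = 1:
new amp(|0⟩) = (0.0667467)·a + (-0.99777i)·b = -0.9978i
new amp(|1⟩) = (-0.99777i)·a + (0.0667467)·b = 0.06675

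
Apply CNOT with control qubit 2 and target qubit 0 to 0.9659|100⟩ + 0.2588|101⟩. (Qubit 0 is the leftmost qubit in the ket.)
0.2588|001⟩ + 0.9659|100⟩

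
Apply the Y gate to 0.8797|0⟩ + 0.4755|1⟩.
-0.4755i|0⟩ + 0.8797i|1⟩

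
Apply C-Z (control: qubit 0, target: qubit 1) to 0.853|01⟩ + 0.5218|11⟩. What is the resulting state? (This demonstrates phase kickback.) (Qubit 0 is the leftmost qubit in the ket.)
0.853|01⟩ - 0.5218|11⟩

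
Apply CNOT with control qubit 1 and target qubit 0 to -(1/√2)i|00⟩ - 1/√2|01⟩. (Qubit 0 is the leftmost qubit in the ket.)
-(1/√2)i|00⟩ - 1/√2|11⟩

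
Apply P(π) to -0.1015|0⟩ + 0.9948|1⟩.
-0.1015|0⟩ - 0.9948|1⟩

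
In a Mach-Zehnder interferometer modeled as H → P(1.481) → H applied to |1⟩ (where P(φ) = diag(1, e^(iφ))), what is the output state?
(0.4552 - 0.498i)|0⟩ + (0.5448 + 0.498i)|1⟩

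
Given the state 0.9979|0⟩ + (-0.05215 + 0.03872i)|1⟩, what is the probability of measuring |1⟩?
0.004219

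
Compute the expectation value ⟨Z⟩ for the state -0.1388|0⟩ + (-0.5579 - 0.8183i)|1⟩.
-0.9616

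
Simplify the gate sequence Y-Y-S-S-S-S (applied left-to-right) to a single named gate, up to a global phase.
I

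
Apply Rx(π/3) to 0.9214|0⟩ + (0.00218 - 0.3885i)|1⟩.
(0.6037 - 0.00109i)|0⟩ + (0.001888 - 0.7972i)|1⟩

Rx(π/3) = [[cos(θ/2), −i·sin(θ/2)], [−i·sin(θ/2), cos(θ/2)]]; θ = π/3, cos(θ/2) ≈ 0.866025, sin(θ/2) ≈ 0.5.
With a = amp(|0⟩) = 0.9214 and b = amp(|1⟩) = (0.00218 - 0.3885i):
new amp(|0⟩) = (0.866025)·a + (-0.5i)·b = (0.6037 - 0.00109i)
new amp(|1⟩) = (-0.5i)·a + (0.866025)·b = (0.001888 - 0.7972i)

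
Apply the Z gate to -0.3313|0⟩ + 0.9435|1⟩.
-0.3313|0⟩ - 0.9435|1⟩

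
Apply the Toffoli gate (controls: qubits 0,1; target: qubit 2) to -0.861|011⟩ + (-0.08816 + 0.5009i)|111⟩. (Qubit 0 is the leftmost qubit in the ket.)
-0.861|011⟩ + (-0.08816 + 0.5009i)|110⟩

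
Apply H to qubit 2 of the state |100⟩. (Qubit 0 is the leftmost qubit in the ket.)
1/√2|100⟩ + 1/√2|101⟩

H on qubit 2 mixes each pair of kets that differ only in qubit 2: amplitudes (a, b) of (|…0…⟩, |…1…⟩) become ((a + b)/√2, (a − b)/√2). Kets absent from the input have amplitude 0.
(|100⟩, |101⟩): (a, b) = (1, 0) → (1/√2, 1/√2)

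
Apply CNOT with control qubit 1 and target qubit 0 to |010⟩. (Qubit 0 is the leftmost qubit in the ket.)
|110⟩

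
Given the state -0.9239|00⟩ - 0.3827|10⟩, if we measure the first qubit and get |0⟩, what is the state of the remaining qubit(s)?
-|0⟩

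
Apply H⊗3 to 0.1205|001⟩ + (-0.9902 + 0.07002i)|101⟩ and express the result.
(-0.3075 + 0.02476i)|000⟩ + (0.3075 - 0.02476i)|001⟩ + (-0.3075 + 0.02476i)|010⟩ + (0.3075 - 0.02476i)|011⟩ + (0.3927 - 0.02476i)|100⟩ + (-0.3927 + 0.02476i)|101⟩ + (0.3927 - 0.02476i)|110⟩ + (-0.3927 + 0.02476i)|111⟩

H⊗3 gives amp(|y⟩) = (1/2√2) Σ_x (−1)^(x·y) amp(|x⟩), where x·y is the number of positions in which both x and y have a 1.
|000⟩: (0.1205 + (-0.9902 + 0.07002i))/(2√2) = (-0.3075 + 0.02476i)
|001⟩: (-0.1205 - (-0.9902 + 0.07002i))/(2√2) = (0.3075 - 0.02476i)
|010⟩: (0.1205 + (-0.9902 + 0.07002i))/(2√2) = (-0.3075 + 0.02476i)
|011⟩: (-0.1205 - (-0.9902 + 0.07002i))/(2√2) = (0.3075 - 0.02476i)
|100⟩: (0.1205 - (-0.9902 + 0.07002i))/(2√2) = (0.3927 - 0.02476i)
|101⟩: (-0.1205 + (-0.9902 + 0.07002i))/(2√2) = (-0.3927 + 0.02476i)
|110⟩: (0.1205 - (-0.9902 + 0.07002i))/(2√2) = (0.3927 - 0.02476i)
|111⟩: (-0.1205 + (-0.9902 + 0.07002i))/(2√2) = (-0.3927 + 0.02476i)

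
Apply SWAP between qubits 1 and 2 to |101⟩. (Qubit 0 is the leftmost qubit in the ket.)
|110⟩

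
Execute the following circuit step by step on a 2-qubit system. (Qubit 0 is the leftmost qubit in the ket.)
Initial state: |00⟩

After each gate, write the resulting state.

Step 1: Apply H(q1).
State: 1/√2|00⟩ + 1/√2|01⟩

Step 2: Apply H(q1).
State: |00⟩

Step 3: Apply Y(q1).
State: i|01⟩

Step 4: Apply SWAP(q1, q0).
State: i|10⟩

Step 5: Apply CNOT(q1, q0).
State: i|10⟩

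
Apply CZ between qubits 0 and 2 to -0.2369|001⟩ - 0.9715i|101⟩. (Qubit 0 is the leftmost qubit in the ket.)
-0.2369|001⟩ + 0.9715i|101⟩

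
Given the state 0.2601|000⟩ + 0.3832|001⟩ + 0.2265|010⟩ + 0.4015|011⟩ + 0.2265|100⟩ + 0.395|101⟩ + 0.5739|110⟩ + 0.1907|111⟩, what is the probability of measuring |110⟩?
0.3294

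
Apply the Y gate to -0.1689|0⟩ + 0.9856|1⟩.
-0.9856i|0⟩ - 0.1689i|1⟩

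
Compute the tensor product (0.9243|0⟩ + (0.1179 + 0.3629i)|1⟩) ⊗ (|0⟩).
0.9243|00⟩ + (0.1179 + 0.3629i)|10⟩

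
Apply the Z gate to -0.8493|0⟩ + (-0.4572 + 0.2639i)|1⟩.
-0.8493|0⟩ + (0.4572 - 0.2639i)|1⟩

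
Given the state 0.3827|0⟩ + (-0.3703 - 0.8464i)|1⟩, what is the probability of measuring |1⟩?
0.8535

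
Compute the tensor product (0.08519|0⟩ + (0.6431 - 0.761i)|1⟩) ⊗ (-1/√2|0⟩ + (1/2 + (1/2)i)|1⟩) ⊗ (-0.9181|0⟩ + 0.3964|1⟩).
0.0553|000⟩ - 0.02388|001⟩ + (-0.03911 - 0.03911i)|010⟩ + (0.01688 + 0.01688i)|011⟩ + (0.4175 - 0.494i)|100⟩ + (-0.1803 + 0.2133i)|101⟩ + (-0.6446 + 0.05412i)|110⟩ + (0.2783 - 0.02337i)|111⟩

amp(|b₁b₂…⟩) = product of the factor amplitudes for bits b₁, b₂, …; only kets whose every factor amplitude is nonzero survive.
|000⟩: (0.08519)(-1/√2)(-0.9181) = 0.0553
|001⟩: (0.08519)(-1/√2)(0.3964) = -0.02388
|010⟩: (0.08519)(1/2 + (1/2)i)(-0.9181) = (-0.03911 - 0.03911i)
|011⟩: (0.08519)(1/2 + (1/2)i)(0.3964) = (0.01688 + 0.01688i)
|100⟩: (0.6431 - 0.761i)(-1/√2)(-0.9181) = (0.4175 - 0.494i)
|101⟩: (0.6431 - 0.761i)(-1/√2)(0.3964) = (-0.1803 + 0.2133i)
|110⟩: (0.6431 - 0.761i)(1/2 + (1/2)i)(-0.9181) = (-0.6446 + 0.05412i)
|111⟩: (0.6431 - 0.761i)(1/2 + (1/2)i)(0.3964) = (0.2783 - 0.02337i)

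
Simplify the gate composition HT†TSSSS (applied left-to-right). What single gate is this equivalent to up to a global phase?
H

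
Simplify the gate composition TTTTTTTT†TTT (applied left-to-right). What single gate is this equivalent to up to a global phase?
T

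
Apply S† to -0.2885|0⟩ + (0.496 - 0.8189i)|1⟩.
-0.2885|0⟩ + (-0.8189 - 0.496i)|1⟩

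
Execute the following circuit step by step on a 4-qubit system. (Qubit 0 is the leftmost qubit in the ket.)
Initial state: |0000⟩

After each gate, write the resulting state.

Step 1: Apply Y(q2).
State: i|0010⟩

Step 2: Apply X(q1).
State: i|0110⟩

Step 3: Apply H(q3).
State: (1/√2)i|0110⟩ + (1/√2)i|0111⟩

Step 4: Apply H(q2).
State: (1/2)i|0100⟩ + (1/2)i|0101⟩ - (1/2)i|0110⟩ - (1/2)i|0111⟩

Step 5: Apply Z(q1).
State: -(1/2)i|0100⟩ - (1/2)i|0101⟩ + (1/2)i|0110⟩ + (1/2)i|0111⟩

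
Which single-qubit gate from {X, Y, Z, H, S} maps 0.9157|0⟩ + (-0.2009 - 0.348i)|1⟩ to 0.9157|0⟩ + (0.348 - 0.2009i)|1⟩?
S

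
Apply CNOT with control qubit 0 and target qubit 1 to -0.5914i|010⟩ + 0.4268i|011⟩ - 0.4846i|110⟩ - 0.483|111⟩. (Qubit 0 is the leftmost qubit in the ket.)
-0.5914i|010⟩ + 0.4268i|011⟩ - 0.4846i|100⟩ - 0.483|101⟩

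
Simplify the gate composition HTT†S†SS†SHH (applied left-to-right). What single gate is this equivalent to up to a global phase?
H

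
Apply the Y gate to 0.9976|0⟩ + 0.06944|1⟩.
-0.06944i|0⟩ + 0.9976i|1⟩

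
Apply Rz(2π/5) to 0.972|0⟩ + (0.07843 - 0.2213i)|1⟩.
(0.7864 - 0.5713i)|0⟩ + (0.1935 - 0.1329i)|1⟩

Rz(2π/5) = [[e^(−iθ/2), 0], [0, e^(iθ/2)]] with e^(±iθ/2) = cos(θ/2) ± i·sin(θ/2); θ = 2π/5, cos(θ/2) ≈ 0.809017, sin(θ/2) ≈ 0.587785.
With a = amp(|0⟩) = 0.972 and b = amp(|1⟩) = (0.07843 - 0.2213i):
new amp(|0⟩) = (0.809017 - 0.587785i)·a = (0.7864 - 0.5713i)
new amp(|1⟩) = (0.809017 + 0.587785i)·b = (0.1935 - 0.1329i)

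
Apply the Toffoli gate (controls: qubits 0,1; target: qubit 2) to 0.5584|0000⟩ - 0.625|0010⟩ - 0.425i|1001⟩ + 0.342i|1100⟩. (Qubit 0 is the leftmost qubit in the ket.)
0.5584|0000⟩ - 0.625|0010⟩ - 0.425i|1001⟩ + 0.342i|1110⟩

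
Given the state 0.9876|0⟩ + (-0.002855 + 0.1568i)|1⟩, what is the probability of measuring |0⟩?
0.9754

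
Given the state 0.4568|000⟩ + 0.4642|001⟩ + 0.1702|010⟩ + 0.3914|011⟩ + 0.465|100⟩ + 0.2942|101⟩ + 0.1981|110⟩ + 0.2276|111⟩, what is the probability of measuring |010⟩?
0.02897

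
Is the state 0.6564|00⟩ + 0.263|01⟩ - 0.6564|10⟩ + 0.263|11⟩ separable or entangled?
Entangled

Writing the state as a|00⟩ + b|01⟩ + c|10⟩ + d|11⟩, it is a product state iff ad − bc = 0.
Here (a, b, c, d) = (0.6564, 0.263, -0.6564, 0.263): ad − bc = (0.6564)(0.263) − (0.263)(-0.6564) = 0.3453 ≠ 0, so the state is entangled.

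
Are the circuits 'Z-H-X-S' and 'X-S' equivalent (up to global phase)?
No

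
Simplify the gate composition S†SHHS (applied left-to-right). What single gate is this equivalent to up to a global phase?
S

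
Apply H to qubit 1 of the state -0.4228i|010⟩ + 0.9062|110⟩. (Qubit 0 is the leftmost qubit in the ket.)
-0.299i|000⟩ + 0.299i|010⟩ + 0.6408|100⟩ - 0.6408|110⟩

H on qubit 1 mixes each pair of kets that differ only in qubit 1: amplitudes (a, b) of (|…0…⟩, |…1…⟩) become ((a + b)/√2, (a − b)/√2). Kets absent from the input have amplitude 0.
(|000⟩, |010⟩): (a, b) = (0, -0.4228i) → (-0.299i, 0.299i)
(|100⟩, |110⟩): (a, b) = (0, 0.9062) → (0.6408, -0.6408)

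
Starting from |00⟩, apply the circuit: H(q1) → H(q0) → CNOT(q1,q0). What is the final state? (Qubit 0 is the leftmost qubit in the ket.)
1/2|00⟩ + 1/2|01⟩ + 1/2|10⟩ + 1/2|11⟩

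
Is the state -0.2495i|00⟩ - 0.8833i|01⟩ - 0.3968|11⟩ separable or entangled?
Entangled

Writing the state as a|00⟩ + b|01⟩ + c|10⟩ + d|11⟩, it is a product state iff ad − bc = 0.
Here (a, b, c, d) = (-0.2495i, -0.8833i, 0, -0.3968): ad − bc = (-0.2495i)(-0.3968) − (-0.8833i)(0) = 0.099i ≠ 0, so the state is entangled.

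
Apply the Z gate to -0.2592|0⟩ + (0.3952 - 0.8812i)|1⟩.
-0.2592|0⟩ + (-0.3952 + 0.8812i)|1⟩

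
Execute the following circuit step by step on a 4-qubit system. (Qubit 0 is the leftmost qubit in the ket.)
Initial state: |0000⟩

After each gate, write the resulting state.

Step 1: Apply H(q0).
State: 1/√2|0000⟩ + 1/√2|1000⟩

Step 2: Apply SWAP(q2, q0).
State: 1/√2|0000⟩ + 1/√2|0010⟩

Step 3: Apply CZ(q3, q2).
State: 1/√2|0000⟩ + 1/√2|0010⟩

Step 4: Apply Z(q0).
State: 1/√2|0000⟩ + 1/√2|0010⟩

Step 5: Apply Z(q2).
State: 1/√2|0000⟩ - 1/√2|0010⟩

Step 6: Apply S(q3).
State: 1/√2|0000⟩ - 1/√2|0010⟩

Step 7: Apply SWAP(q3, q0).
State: 1/√2|0000⟩ - 1/√2|0010⟩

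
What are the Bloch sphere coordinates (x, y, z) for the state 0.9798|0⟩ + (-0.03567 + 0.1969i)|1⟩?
(-0.0699, 0.3858, 0.92)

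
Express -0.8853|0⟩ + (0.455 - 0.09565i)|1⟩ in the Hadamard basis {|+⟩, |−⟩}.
(-0.3043 - 0.06763i)|+⟩ + (-0.9477 + 0.06763i)|−⟩

With |ψ⟩ = α|0⟩ + β|1⟩, the Hadamard-basis coefficients are ⟨+|ψ⟩ = (α + β)/√2 and ⟨−|ψ⟩ = (α − β)/√2.
Here α = -0.8853, β = (0.455 - 0.09565i): (α + β)/√2 = (-0.3043 - 0.06763i), (α − β)/√2 = (-0.9477 + 0.06763i).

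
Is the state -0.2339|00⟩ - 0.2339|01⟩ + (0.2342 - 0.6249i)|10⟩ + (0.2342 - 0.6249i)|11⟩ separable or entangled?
Separable

Writing the state as a|00⟩ + b|01⟩ + c|10⟩ + d|11⟩, it is a product state iff ad − bc = 0.
Here (a, b, c, d) = (-0.2339, -0.2339, (0.2342 - 0.6249i), (0.2342 - 0.6249i)): ad − bc = (-0.2339)(0.2342 - 0.6249i) − (-0.2339)(0.2342 - 0.6249i) = 0, so the state is separable.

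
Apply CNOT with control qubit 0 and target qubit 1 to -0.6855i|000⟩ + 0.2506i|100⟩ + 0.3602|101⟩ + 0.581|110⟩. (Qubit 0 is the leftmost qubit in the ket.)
-0.6855i|000⟩ + 0.581|100⟩ + 0.2506i|110⟩ + 0.3602|111⟩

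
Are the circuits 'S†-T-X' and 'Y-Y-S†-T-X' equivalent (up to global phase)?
Yes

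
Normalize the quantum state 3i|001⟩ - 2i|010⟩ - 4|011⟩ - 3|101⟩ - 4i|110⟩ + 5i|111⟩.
0.3375i|001⟩ - 0.225i|010⟩ - 0.45|011⟩ - 0.3375|101⟩ - 0.45i|110⟩ + 0.5625i|111⟩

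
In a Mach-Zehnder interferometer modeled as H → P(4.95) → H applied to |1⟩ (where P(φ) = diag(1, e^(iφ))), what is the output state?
(0.3823 + 0.486i)|0⟩ + (0.6177 - 0.486i)|1⟩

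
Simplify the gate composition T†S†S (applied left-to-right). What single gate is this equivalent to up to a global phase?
T†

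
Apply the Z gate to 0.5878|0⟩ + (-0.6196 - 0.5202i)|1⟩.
0.5878|0⟩ + (0.6196 + 0.5202i)|1⟩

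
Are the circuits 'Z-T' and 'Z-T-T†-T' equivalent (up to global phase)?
Yes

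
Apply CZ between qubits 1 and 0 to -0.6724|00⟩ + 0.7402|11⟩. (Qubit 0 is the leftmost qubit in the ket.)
-0.6724|00⟩ - 0.7402|11⟩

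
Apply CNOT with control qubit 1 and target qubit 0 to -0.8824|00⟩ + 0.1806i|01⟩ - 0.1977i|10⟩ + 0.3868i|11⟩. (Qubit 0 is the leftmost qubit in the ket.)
-0.8824|00⟩ + 0.3868i|01⟩ - 0.1977i|10⟩ + 0.1806i|11⟩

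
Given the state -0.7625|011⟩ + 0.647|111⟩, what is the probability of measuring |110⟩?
0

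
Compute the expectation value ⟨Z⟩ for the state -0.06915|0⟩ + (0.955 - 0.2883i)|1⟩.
-0.9904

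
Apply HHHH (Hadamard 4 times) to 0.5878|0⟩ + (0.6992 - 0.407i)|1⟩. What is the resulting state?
0.5878|0⟩ + (0.6992 - 0.407i)|1⟩

H² = I, so an even number of Hadamards cancels: H^4 = I and the state is unchanged.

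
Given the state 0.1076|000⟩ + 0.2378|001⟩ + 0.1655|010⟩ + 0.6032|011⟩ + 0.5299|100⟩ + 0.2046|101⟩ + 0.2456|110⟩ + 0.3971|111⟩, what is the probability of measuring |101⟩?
0.04186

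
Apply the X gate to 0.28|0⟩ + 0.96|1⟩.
0.96|0⟩ + 0.28|1⟩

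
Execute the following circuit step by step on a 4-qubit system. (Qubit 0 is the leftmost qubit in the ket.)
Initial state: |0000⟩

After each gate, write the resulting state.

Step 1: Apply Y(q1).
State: i|0100⟩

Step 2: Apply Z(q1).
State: -i|0100⟩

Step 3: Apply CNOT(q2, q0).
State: -i|0100⟩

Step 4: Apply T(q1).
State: (1/√2 - (1/√2)i)|0100⟩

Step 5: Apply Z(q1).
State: (-1/√2 + (1/√2)i)|0100⟩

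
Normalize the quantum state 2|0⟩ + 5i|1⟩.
0.3714|0⟩ + 0.9285i|1⟩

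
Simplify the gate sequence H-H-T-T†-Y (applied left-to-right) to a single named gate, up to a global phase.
Y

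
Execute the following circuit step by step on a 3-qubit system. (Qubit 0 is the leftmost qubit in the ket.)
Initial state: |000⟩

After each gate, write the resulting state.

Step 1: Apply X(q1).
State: |010⟩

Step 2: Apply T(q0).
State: |010⟩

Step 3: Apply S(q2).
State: |010⟩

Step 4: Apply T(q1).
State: (1/√2 + (1/√2)i)|010⟩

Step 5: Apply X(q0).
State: (1/√2 + (1/√2)i)|110⟩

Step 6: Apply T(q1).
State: i|110⟩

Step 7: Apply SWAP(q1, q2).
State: i|101⟩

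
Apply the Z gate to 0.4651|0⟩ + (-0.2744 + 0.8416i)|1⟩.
0.4651|0⟩ + (0.2744 - 0.8416i)|1⟩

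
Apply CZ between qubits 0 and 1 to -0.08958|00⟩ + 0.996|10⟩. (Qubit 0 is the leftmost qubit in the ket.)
-0.08958|00⟩ + 0.996|10⟩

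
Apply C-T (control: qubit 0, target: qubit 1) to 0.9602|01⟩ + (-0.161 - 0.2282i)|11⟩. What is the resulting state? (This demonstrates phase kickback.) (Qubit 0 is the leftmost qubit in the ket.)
0.9602|01⟩ + (0.04752 - 0.2752i)|11⟩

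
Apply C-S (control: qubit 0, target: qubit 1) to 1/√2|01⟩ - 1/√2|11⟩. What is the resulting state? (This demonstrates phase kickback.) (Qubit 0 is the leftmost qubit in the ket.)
1/√2|01⟩ - (1/√2)i|11⟩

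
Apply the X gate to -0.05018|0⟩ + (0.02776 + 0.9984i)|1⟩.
(0.02776 + 0.9984i)|0⟩ - 0.05018|1⟩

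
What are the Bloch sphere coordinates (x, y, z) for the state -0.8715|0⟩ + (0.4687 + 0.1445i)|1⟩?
(-0.8169, -0.2519, 0.519)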